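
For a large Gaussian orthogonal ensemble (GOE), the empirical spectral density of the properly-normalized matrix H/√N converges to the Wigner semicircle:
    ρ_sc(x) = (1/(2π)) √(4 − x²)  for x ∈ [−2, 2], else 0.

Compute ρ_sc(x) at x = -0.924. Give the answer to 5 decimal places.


ρ_sc(x) = (1/(2π)) √(4 − x²). With x = -0.924:
  4 − x² = 4 − (-0.924)² = 4 − 0.853776 = 3.146224.
  √(4 − x²) = 1.773760.
  1/(2π) = 0.159155.
  ρ_sc(-0.924) = 0.159155 · 1.773760 = 0.282303.

Rounded to 5 decimal places: ρ_sc(-0.924) ≈ 0.28230.


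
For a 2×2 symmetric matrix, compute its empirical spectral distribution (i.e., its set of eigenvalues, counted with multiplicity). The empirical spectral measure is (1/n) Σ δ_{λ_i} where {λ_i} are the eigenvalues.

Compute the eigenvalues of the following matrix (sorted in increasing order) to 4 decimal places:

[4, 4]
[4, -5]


Since M is real symmetric, both eigenvalues are real; they are the roots of det(λI − M) = λ² − (tr M) λ + det M.
tr M = 4 + (-5) = -1.
det M = 4·(-5) − 4² = -20 − 16 = -36.
Characteristic polynomial: λ² + λ − 36 = 0.
Discriminant Δ = (tr M)² − 4·det M = 1 − (-144) = 145; √Δ = 12.041595.
λ = (tr M ± √Δ)/2 = (-1 ± 12.041595)/2, giving (tr M − √Δ)/2 = -6.5208 and (tr M + √Δ)/2 = 5.5208.

Eigenvalues sorted in increasing order: [-6.5208, 5.5208].


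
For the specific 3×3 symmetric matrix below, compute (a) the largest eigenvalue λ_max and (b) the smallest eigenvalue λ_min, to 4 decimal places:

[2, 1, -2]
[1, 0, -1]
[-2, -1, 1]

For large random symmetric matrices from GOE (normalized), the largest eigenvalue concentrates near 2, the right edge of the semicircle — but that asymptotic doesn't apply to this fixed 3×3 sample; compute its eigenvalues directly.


Since M is real symmetric, all three eigenvalues are real; they are the roots of det(λI − M) = λ³ − (tr M) λ² + s λ − det M, where s is the sum of the principal 2×2 minors.
tr M = 2 + 0 + 1 = 3.
s = (2·0 − 1²) + (2·1 − (-2)²) + (0·1 − (-1)²) = -1 + (-2) + (-1) = -4.
det M (expand along row 1) = 2·(-1) − 1·(-1) + (-2)·(-1) = 1.
Characteristic polynomial: λ³ − 3λ² − 4λ − 1 = 0.
Substitute λ = y + (tr M)/3 = y + 1.000000 to remove the quadratic term: y³ + p·y + q = 0 with p = s − (tr M)²/3 = -7.000000 and q = −2(tr M)³/27 + (tr M)·s/3 − det M = -7.000000.
Three real roots ⇒ use the trigonometric (Viète) form: r = 2√(−p/3) = 3.055050, φ = arccos(3q/(p·r)) = arccos(0.981981) = 0.190126 rad.
y_k = r·cos(φ/3 − 2πk/3) for k = 0, 1, 2 gives y = 3.048917, -1.356896, -1.692021.
λ_k = y_k + 1.000000 gives λ = 4.0489, -0.3569, -0.6920 (check: the sum is 3.0000 = tr M).

Hence λ_max = 4.0489 and λ_min = -0.6920.


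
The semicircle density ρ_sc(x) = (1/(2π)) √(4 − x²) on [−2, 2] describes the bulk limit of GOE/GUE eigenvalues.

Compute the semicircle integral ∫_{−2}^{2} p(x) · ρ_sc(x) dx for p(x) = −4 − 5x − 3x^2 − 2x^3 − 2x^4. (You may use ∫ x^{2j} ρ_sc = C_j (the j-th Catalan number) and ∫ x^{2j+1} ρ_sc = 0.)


Write p(x) = Σ a_i x^i, split into monomials and integrate each against ρ_sc separately.
Using ∫ x^{2j} ρ_sc = C_j = (1/(j+1)) C(2j, j) (Catalan numbers) and ∫ x^{2j+1} ρ_sc = 0 (odd monomials vanish by symmetry):
  i = 0 (even): a_0 · C_{0} = -4 · 1 = -4
  i = 1 (odd): ∫ x^1 ρ_sc = 0 (vanishes)
  i = 2 (even): a_2 · C_{1} = -3 · 1 = -3
  i = 3 (odd): ∫ x^3 ρ_sc = 0 (vanishes)
  i = 4 (even): a_4 · C_{2} = -2 · 2 = -4

Summing the contributions: ∫_{−2}^{2} p(x) ρ_sc(x) dx = (-4) + (-3) + (-4) = -11.


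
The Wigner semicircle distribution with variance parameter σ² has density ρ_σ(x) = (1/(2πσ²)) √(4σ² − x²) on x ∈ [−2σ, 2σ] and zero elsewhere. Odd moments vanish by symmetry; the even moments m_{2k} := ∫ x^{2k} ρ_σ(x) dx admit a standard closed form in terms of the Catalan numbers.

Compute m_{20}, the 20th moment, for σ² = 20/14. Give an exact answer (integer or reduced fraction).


By the scaled semicircle moment identity, m_{2k} = σ^{2k} · C_k with k = 10.
C_10 = (1/(k+1)) · C(2k, k) = (1/11) · C(20, 10) = (1/11) · 184756 = 16796.
σ^{2k} = (σ²)^k = (20/14)^10 = 10000000000/282475249.

Therefore m_{20} = σ^{20} · C_10 = (10000000000/282475249) · 16796 = 167960000000000/282475249.


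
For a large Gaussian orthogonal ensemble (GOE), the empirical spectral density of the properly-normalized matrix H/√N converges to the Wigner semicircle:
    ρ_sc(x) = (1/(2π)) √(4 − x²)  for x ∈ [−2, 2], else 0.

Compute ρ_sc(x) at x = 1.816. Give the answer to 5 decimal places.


ρ_sc(x) = (1/(2π)) √(4 − x²). With x = 1.816:
  4 − x² = 4 − (1.816)² = 4 − 3.297856 = 0.702144.
  √(4 − x²) = 0.837940.
  1/(2π) = 0.159155.
  ρ_sc(1.816) = 0.159155 · 0.837940 = 0.133362.

Rounded to 5 decimal places: ρ_sc(1.816) ≈ 0.13336.


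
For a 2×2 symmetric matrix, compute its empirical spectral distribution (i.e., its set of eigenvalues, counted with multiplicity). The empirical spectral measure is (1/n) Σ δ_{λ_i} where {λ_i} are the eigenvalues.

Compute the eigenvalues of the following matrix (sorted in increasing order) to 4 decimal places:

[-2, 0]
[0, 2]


Since M is real symmetric, both eigenvalues are real; they are the roots of det(λI − M) = λ² − (tr M) λ + det M.
tr M = -2 + 2 = 0.
det M = (-2)·2 − 0² = -4 − 0 = -4.
Characteristic polynomial: λ² − 4 = 0.
Discriminant Δ = (tr M)² − 4·det M = 0 − (-16) = 16; √Δ = 4.000000.
λ = (tr M ± √Δ)/2 = (0 ± 4.000000)/2, giving (tr M − √Δ)/2 = -2.0000 and (tr M + √Δ)/2 = 2.0000.

Eigenvalues sorted in increasing order: [-2.0000, 2.0000].


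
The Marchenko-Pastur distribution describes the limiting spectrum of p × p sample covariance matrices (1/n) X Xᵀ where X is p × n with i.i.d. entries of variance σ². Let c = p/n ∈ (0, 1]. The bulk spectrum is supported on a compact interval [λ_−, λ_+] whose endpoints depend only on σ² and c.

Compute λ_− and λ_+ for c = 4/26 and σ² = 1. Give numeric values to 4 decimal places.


c = 4/26 = 0.153846; √c = 0.392232.
λ_− = σ² (1 − √c)² = 1 · (1 − 0.392232)² = 1 · (0.607768)² = 0.369382.
λ_+ = σ² (1 + √c)² = 1 · (1 + 0.392232)² = 1 · (1.392232)² = 1.938311.

Rounded to 4 decimal places: λ_− ≈ 0.3694, λ_+ ≈ 1.9383.


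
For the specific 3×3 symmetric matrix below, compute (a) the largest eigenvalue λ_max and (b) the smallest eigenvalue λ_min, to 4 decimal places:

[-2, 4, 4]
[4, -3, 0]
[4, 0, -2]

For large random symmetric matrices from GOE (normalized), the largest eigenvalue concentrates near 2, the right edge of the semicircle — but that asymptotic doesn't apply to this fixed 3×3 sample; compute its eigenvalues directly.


Since M is real symmetric, all three eigenvalues are real; they are the roots of det(λI − M) = λ³ − (tr M) λ² + s λ − det M, where s is the sum of the principal 2×2 minors.
tr M = -2 + (-3) + (-2) = -7.
s = ((-2)·(-3) − 4²) + ((-2)·(-2) − 4²) + ((-3)·(-2) − 0²) = -10 + (-12) + 6 = -16.
det M (expand along row 1) = (-2)·6 − 4·(-8) + 4·12 = 68.
Characteristic polynomial: λ³ + 7λ² − 16λ − 68 = 0.
Substitute λ = y + (tr M)/3 = y − 2.333333 to remove the quadratic term: y³ + p·y + q = 0 with p = s − (tr M)²/3 = -32.333333 and q = −2(tr M)³/27 + (tr M)·s/3 − det M = -5.259259.
Three real roots ⇒ use the trigonometric (Viète) form: r = 2√(−p/3) = 6.565905, φ = arccos(3q/(p·r)) = arccos(0.074319) = 1.496409 rad.
y_k = r·cos(φ/3 − 2πk/3) for k = 0, 1, 2 gives y = 5.765888, -0.162791, -5.603097.
λ_k = y_k − 2.333333 gives λ = 3.4326, -2.4961, -7.9364 (check: the sum is -7.0000 = tr M).

Hence λ_max = 3.4326 and λ_min = -7.9364.


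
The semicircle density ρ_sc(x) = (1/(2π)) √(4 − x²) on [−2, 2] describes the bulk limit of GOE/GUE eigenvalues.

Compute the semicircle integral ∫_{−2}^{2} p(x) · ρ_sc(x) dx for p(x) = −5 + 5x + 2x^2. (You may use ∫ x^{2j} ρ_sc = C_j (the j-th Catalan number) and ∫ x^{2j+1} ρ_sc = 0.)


Write p(x) = Σ a_i x^i, split into monomials and integrate each against ρ_sc separately.
Using ∫ x^{2j} ρ_sc = C_j = (1/(j+1)) C(2j, j) (Catalan numbers) and ∫ x^{2j+1} ρ_sc = 0 (odd monomials vanish by symmetry):
  i = 0 (even): a_0 · C_{0} = -5 · 1 = -5
  i = 1 (odd): ∫ x^1 ρ_sc = 0 (vanishes)
  i = 2 (even): a_2 · C_{1} = 2 · 1 = 2

Summing the contributions: ∫_{−2}^{2} p(x) ρ_sc(x) dx = (-5) + 2 = -3.


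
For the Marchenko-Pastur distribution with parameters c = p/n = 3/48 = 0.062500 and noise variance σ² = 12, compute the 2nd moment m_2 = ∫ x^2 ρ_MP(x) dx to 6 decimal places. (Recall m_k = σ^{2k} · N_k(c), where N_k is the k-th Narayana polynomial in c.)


E[X²] = σ⁴ (1 + c) (second MP moment). With σ² = 12 (so σ⁴ = 144) and c = 3/48 = 0.062500: E[X²] = 144 · (1 + 0.062500) = 144 · 1.062500.

So E[X^2] = 153.000000.


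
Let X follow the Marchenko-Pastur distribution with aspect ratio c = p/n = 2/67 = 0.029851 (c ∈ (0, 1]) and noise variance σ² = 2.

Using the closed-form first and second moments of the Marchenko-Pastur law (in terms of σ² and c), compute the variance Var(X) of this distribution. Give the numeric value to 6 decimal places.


Recall the MP moments m_1 = E[X] = σ² and m_2 = E[X²] = σ⁴ (1 + c).
m_1 = E[X] = σ² = 2, so m_1² = 4.
m_2 = E[X²] = σ⁴ (1 + c) = 4 · (1 + 0.029851) = 4 · 1.029851 = 4.119403.
(Note m_2 − m_1² simplifies to c · σ⁴ = 0.029851 · 4.)

Var(X) = m_2 − m_1² = 4.119403 − 4 = 0.119403.


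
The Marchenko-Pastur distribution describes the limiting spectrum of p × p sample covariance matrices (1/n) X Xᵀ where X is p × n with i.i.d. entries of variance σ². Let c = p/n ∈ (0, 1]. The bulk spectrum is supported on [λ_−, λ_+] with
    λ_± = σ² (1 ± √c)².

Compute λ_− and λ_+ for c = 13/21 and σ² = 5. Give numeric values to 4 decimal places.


c = 13/21 = 0.619048; √c = 0.786796.
λ_− = σ² (1 − √c)² = 5 · (1 − 0.786796)² = 5 · (0.213204)² = 0.227280.
λ_+ = σ² (1 + √c)² = 5 · (1 + 0.786796)² = 5 · (1.786796)² = 15.963196.

Rounded to 4 decimal places: λ_− ≈ 0.2273, λ_+ ≈ 15.9632.


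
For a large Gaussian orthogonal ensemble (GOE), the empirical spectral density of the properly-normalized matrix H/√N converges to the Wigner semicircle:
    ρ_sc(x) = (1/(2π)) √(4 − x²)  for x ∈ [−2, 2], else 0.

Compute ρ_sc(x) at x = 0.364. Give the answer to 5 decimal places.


ρ_sc(x) = (1/(2π)) √(4 − x²). With x = 0.364:
  4 − x² = 4 − (0.364)² = 4 − 0.132496 = 3.867504.
  √(4 − x²) = 1.966597.
  1/(2π) = 0.159155.
  ρ_sc(0.364) = 0.159155 · 1.966597 = 0.312994.

Rounded to 5 decimal places: ρ_sc(0.364) ≈ 0.31299.


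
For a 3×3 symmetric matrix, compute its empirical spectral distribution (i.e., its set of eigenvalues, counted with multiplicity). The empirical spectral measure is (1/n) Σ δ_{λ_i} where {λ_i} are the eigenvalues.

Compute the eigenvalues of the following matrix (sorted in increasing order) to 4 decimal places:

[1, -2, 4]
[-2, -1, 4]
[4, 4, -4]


Since M is real symmetric, all three eigenvalues are real; they are the roots of det(λI − M) = λ³ − (tr M) λ² + s λ − det M, where s is the sum of the principal 2×2 minors.
tr M = 1 + (-1) + (-4) = -4.
s = (1·(-1) − (-2)²) + (1·(-4) − 4²) + ((-1)·(-4) − 4²) = -5 + (-20) + (-12) = -37.
det M (expand along row 1) = 1·(-12) − (-2)·(-8) + 4·(-4) = -44.
Characteristic polynomial: λ³ + 4λ² − 37λ + 44 = 0.
Substitute λ = y + (tr M)/3 = y − 1.333333 to remove the quadratic term: y³ + p·y + q = 0 with p = s − (tr M)²/3 = -42.333333 and q = −2(tr M)³/27 + (tr M)·s/3 − det M = 98.074074.
Three real roots ⇒ use the trigonometric (Viète) form: r = 2√(−p/3) = 7.512952, φ = arccos(3q/(p·r)) = arccos(-0.925087) = 2.752060 rad.
y_k = r·cos(φ/3 − 2πk/3) for k = 0, 1, 2 gives y = 4.567302, 2.882407, -7.449708.
λ_k = y_k − 1.333333 gives λ = 3.2340, 1.5491, -8.7830 (check: the sum is -4.0000 = tr M).

Eigenvalues sorted in increasing order: [-8.7830, 1.5491, 3.2340].


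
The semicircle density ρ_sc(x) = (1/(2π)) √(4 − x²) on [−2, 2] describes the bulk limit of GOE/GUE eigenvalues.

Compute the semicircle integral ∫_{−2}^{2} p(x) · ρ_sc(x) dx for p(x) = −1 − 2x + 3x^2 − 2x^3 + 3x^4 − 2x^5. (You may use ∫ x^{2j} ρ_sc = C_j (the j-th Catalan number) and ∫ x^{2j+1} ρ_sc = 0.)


Write p(x) = Σ a_i x^i, split into monomials and integrate each against ρ_sc separately.
Using ∫ x^{2j} ρ_sc = C_j = (1/(j+1)) C(2j, j) (Catalan numbers) and ∫ x^{2j+1} ρ_sc = 0 (odd monomials vanish by symmetry):
  i = 0 (even): a_0 · C_{0} = -1 · 1 = -1
  i = 1 (odd): ∫ x^1 ρ_sc = 0 (vanishes)
  i = 2 (even): a_2 · C_{1} = 3 · 1 = 3
  i = 3 (odd): ∫ x^3 ρ_sc = 0 (vanishes)
  i = 4 (even): a_4 · C_{2} = 3 · 2 = 6
  i = 5 (odd): ∫ x^5 ρ_sc = 0 (vanishes)

Summing the contributions: ∫_{−2}^{2} p(x) ρ_sc(x) dx = (-1) + 3 + 6 = 8.


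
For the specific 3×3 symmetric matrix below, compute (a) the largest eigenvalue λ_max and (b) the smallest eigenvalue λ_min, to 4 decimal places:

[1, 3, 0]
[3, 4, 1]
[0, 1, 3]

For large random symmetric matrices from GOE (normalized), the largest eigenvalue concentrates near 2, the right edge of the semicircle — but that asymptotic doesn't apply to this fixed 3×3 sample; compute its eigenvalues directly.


Since M is real symmetric, all three eigenvalues are real; they are the roots of det(λI − M) = λ³ − (tr M) λ² + s λ − det M, where s is the sum of the principal 2×2 minors.
tr M = 1 + 4 + 3 = 8.
s = (1·4 − 3²) + (1·3 − 0²) + (4·3 − 1²) = -5 + 3 + 11 = 9.
det M (expand along row 1) = 1·11 − 3·9 + 0·3 = -16.
Characteristic polynomial: λ³ − 8λ² + 9λ + 16 = 0.
Substitute λ = y + (tr M)/3 = y + 2.666667 to remove the quadratic term: y³ + p·y + q = 0 with p = s − (tr M)²/3 = -12.333333 and q = −2(tr M)³/27 + (tr M)·s/3 − det M = 2.074074.
Three real roots ⇒ use the trigonometric (Viète) form: r = 2√(−p/3) = 4.055175, φ = arccos(3q/(p·r)) = arccos(-0.124410) = 1.695530 rad.
y_k = r·cos(φ/3 − 2πk/3) for k = 0, 1, 2 gives y = 3.424571, 0.168556, -3.593128.
λ_k = y_k + 2.666667 gives λ = 6.0912, 2.8352, -0.9265 (check: the sum is 8.0000 = tr M).

Hence λ_max = 6.0912 and λ_min = -0.9265.


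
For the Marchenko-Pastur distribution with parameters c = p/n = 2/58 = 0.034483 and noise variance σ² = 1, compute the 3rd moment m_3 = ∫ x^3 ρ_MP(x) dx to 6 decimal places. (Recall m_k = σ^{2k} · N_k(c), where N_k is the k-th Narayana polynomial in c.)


E[X³] = σ⁶ (1 + 3c + c²) (third MP moment). With σ² = 1 (so σ⁶ = 1) and c = 2/58 = 0.034483: E[X³] = 1 · (1 + 3·0.034483 + (0.034483)²) = 1 · 1.104637.

So E[X^3] = 1.104637.


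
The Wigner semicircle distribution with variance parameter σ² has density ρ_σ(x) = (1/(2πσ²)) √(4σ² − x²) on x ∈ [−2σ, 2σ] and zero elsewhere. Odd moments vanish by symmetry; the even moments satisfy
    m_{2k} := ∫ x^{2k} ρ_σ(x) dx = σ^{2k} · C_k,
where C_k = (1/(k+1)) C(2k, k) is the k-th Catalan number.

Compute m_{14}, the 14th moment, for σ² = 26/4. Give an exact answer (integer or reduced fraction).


By the scaled semicircle moment identity, m_{2k} = σ^{2k} · C_k with k = 7.
C_7 = (1/(k+1)) · C(2k, k) = (1/8) · C(14, 7) = (1/8) · 3432 = 429.
σ^{2k} = (σ²)^k = (26/4)^7 = 62748517/128.

Therefore m_{14} = σ^{14} · C_7 = (62748517/128) · 429 = 26919113793/128.


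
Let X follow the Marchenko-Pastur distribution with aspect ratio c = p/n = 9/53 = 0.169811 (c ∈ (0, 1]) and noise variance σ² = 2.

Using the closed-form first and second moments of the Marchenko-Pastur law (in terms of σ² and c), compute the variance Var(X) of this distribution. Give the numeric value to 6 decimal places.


Recall the MP moments m_1 = E[X] = σ² and m_2 = E[X²] = σ⁴ (1 + c).
m_1 = E[X] = σ² = 2, so m_1² = 4.
m_2 = E[X²] = σ⁴ (1 + c) = 4 · (1 + 0.169811) = 4 · 1.169811 = 4.679245.
(Note m_2 − m_1² simplifies to c · σ⁴ = 0.169811 · 4.)

Var(X) = m_2 − m_1² = 4.679245 − 4 = 0.679245.


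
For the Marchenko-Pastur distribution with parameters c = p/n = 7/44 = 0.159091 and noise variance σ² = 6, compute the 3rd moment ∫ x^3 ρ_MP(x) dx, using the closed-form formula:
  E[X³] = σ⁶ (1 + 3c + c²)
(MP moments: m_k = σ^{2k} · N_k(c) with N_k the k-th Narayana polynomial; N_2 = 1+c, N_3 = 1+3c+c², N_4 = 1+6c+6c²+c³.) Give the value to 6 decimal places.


E[X³] = σ⁶ (1 + 3c + c²) (third MP moment). With σ² = 6 (so σ⁶ = 216) and c = 7/44 = 0.159091: E[X³] = 216 · (1 + 3·0.159091 + (0.159091)²) = 216 · 1.502583.

So E[X^3] = 324.557851.


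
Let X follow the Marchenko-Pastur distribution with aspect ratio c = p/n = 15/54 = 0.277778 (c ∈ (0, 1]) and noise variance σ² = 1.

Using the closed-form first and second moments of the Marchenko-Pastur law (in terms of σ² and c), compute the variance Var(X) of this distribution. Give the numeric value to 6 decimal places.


Recall the MP moments m_1 = E[X] = σ² and m_2 = E[X²] = σ⁴ (1 + c).
m_1 = E[X] = σ² = 1, so m_1² = 1.
m_2 = E[X²] = σ⁴ (1 + c) = 1 · (1 + 0.277778) = 1 · 1.277778 = 1.277778.
(Note m_2 − m_1² simplifies to c · σ⁴ = 0.277778 · 1.)

Var(X) = m_2 − m_1² = 1.277778 − 1 = 0.277778.


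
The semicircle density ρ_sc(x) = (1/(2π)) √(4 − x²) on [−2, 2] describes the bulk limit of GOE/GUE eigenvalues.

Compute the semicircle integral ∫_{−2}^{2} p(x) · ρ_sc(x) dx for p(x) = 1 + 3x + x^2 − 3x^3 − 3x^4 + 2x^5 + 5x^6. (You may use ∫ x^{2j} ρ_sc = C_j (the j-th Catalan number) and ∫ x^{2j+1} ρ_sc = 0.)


Write p(x) = Σ a_i x^i, split into monomials and integrate each against ρ_sc separately.
Using ∫ x^{2j} ρ_sc = C_j = (1/(j+1)) C(2j, j) (Catalan numbers) and ∫ x^{2j+1} ρ_sc = 0 (odd monomials vanish by symmetry):
  i = 0 (even): a_0 · C_{0} = 1 · 1 = 1
  i = 1 (odd): ∫ x^1 ρ_sc = 0 (vanishes)
  i = 2 (even): a_2 · C_{1} = 1 · 1 = 1
  i = 3 (odd): ∫ x^3 ρ_sc = 0 (vanishes)
  i = 4 (even): a_4 · C_{2} = -3 · 2 = -6
  i = 5 (odd): ∫ x^5 ρ_sc = 0 (vanishes)
  i = 6 (even): a_6 · C_{3} = 5 · 5 = 25

Summing the contributions: ∫_{−2}^{2} p(x) ρ_sc(x) dx = 1 + 1 + (-6) + 25 = 21.


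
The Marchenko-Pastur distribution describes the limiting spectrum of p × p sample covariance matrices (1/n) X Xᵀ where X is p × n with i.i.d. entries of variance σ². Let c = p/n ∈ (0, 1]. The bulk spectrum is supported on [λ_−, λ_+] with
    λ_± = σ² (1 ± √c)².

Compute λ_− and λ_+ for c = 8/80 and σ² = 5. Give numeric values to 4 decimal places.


c = 8/80 = 0.100000; √c = 0.316228.
λ_− = σ² (1 − √c)² = 5 · (1 − 0.316228)² = 5 · (0.683772)² = 2.337722.
λ_+ = σ² (1 + √c)² = 5 · (1 + 0.316228)² = 5 · (1.316228)² = 8.662278.

Rounded to 4 decimal places: λ_− ≈ 2.3377, λ_+ ≈ 8.6623.


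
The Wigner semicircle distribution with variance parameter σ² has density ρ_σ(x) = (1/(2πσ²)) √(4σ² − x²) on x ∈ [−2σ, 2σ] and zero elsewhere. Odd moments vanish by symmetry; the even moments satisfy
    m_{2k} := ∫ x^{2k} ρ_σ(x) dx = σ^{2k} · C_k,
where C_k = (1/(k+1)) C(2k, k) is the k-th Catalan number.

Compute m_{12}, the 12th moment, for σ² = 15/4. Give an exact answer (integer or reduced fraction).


By the scaled semicircle moment identity, m_{2k} = σ^{2k} · C_k with k = 6.
C_6 = (1/(k+1)) · C(2k, k) = (1/7) · C(12, 6) = (1/7) · 924 = 132.
σ^{2k} = (σ²)^k = (15/4)^6 = 11390625/4096.

Therefore m_{12} = σ^{12} · C_6 = (11390625/4096) · 132 = 375890625/1024.


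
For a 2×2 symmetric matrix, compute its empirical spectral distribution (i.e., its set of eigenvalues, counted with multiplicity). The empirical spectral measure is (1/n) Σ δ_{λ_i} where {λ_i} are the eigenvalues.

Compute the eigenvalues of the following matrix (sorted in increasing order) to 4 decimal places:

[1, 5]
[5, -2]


Since M is real symmetric, both eigenvalues are real; they are the roots of det(λI − M) = λ² − (tr M) λ + det M.
tr M = 1 + (-2) = -1.
det M = 1·(-2) − 5² = -2 − 25 = -27.
Characteristic polynomial: λ² + λ − 27 = 0.
Discriminant Δ = (tr M)² − 4·det M = 1 − (-108) = 109; √Δ = 10.440307.
λ = (tr M ± √Δ)/2 = (-1 ± 10.440307)/2, giving (tr M − √Δ)/2 = -5.7202 and (tr M + √Δ)/2 = 4.7202.

Eigenvalues sorted in increasing order: [-5.7202, 4.7202].


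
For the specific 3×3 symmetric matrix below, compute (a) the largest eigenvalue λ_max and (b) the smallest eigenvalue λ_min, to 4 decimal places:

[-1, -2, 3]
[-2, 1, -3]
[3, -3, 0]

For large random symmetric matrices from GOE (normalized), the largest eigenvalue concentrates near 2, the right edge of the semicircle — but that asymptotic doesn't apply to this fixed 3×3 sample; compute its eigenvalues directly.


Since M is real symmetric, all three eigenvalues are real; they are the roots of det(λI − M) = λ³ − (tr M) λ² + s λ − det M, where s is the sum of the principal 2×2 minors.
tr M = -1 + 1 + 0 = 0.
s = ((-1)·1 − (-2)²) + ((-1)·0 − 3²) + (1·0 − (-3)²) = -5 + (-9) + (-9) = -23.
det M (expand along row 1) = (-1)·(-9) − (-2)·9 + 3·3 = 36.
Characteristic polynomial: λ³ − 23λ − 36 = 0.
Substitute λ = y + (tr M)/3 = y + 0.000000 to remove the quadratic term: y³ + p·y + q = 0 with p = s − (tr M)²/3 = -23.000000 and q = −2(tr M)³/27 + (tr M)·s/3 − det M = -36.000000.
Three real roots ⇒ use the trigonometric (Viète) form: r = 2√(−p/3) = 5.537749, φ = arccos(3q/(p·r)) = arccos(0.847935) = 0.558718 rad.
y_k = r·cos(φ/3 − 2πk/3) for k = 0, 1, 2 gives y = 5.441988, -1.832975, -3.609013.
λ_k = y_k + 0.000000 gives λ = 5.4420, -1.8330, -3.6090 (check: the sum is 0.0000 = tr M).

Hence λ_max = 5.4420 and λ_min = -3.6090.


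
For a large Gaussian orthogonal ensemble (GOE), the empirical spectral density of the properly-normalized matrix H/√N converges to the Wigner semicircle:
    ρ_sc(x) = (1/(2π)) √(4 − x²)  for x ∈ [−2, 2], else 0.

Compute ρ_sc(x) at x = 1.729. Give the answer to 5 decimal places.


ρ_sc(x) = (1/(2π)) √(4 − x²). With x = 1.729:
  4 − x² = 4 − (1.729)² = 4 − 2.989441 = 1.010559.
  √(4 − x²) = 1.005266.
  1/(2π) = 0.159155.
  ρ_sc(1.729) = 0.159155 · 1.005266 = 0.159993.

Rounded to 5 decimal places: ρ_sc(1.729) ≈ 0.15999.


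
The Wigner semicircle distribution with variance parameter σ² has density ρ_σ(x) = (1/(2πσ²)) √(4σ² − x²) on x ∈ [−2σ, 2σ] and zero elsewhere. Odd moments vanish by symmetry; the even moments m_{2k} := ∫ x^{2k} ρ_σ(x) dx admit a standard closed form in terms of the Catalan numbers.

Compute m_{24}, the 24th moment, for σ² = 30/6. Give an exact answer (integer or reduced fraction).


By the scaled semicircle moment identity, m_{2k} = σ^{2k} · C_k with k = 12.
C_12 = (1/(k+1)) · C(2k, k) = (1/13) · C(24, 12) = (1/13) · 2704156 = 208012.
σ^{2k} = (σ²)^k = (30/6)^12 = 244140625.

Therefore m_{24} = σ^{24} · C_12 = 244140625 · 208012 = 50784179687500.


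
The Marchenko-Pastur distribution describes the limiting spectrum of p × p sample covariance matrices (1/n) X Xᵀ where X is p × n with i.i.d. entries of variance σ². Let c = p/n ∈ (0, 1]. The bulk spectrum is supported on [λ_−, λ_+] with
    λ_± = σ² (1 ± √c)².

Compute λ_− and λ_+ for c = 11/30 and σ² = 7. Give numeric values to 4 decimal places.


c = 11/30 = 0.366667; √c = 0.605530.
λ_− = σ² (1 − √c)² = 7 · (1 − 0.605530)² = 7 · (0.394470)² = 1.089246.
λ_+ = σ² (1 + √c)² = 7 · (1 + 0.605530)² = 7 · (1.605530)² = 18.044088.

Rounded to 4 decimal places: λ_− ≈ 1.0892, λ_+ ≈ 18.0441.


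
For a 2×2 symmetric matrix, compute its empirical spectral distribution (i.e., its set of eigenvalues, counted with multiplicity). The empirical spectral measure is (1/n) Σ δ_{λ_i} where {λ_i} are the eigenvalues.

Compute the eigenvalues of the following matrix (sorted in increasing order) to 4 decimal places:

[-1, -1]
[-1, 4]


Since M is real symmetric, both eigenvalues are real; they are the roots of det(λI − M) = λ² − (tr M) λ + det M.
tr M = -1 + 4 = 3.
det M = (-1)·4 − (-1)² = -4 − 1 = -5.
Characteristic polynomial: λ² − 3λ − 5 = 0.
Discriminant Δ = (tr M)² − 4·det M = 9 − (-20) = 29; √Δ = 5.385165.
λ = (tr M ± √Δ)/2 = (3 ± 5.385165)/2, giving (tr M − √Δ)/2 = -1.1926 and (tr M + √Δ)/2 = 4.1926.

Eigenvalues sorted in increasing order: [-1.1926, 4.1926].


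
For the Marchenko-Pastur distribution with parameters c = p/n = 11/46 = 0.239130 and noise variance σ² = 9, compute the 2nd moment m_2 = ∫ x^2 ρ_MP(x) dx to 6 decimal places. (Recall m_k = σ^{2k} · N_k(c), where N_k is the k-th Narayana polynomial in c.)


E[X²] = σ⁴ (1 + c) (second MP moment). With σ² = 9 (so σ⁴ = 81) and c = 11/46 = 0.239130: E[X²] = 81 · (1 + 0.239130) = 81 · 1.239130.

So E[X^2] = 100.369565.


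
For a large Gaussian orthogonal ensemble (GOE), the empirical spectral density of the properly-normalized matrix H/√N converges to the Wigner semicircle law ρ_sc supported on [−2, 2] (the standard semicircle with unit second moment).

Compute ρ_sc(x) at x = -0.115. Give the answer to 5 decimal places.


ρ_sc(x) = (1/(2π)) √(4 − x²). With x = -0.115:
  4 − x² = 4 − (-0.115)² = 4 − 0.013225 = 3.986775.
  √(4 − x²) = 1.996691.
  1/(2π) = 0.159155.
  ρ_sc(-0.115) = 0.159155 · 1.996691 = 0.317783.

Rounded to 5 decimal places: ρ_sc(-0.115) ≈ 0.31778.


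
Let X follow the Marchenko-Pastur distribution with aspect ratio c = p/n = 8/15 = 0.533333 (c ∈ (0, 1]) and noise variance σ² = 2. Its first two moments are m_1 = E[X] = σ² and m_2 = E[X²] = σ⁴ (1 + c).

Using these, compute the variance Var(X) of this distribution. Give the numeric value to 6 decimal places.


m_1 = E[X] = σ² = 2, so m_1² = 4.
m_2 = E[X²] = σ⁴ (1 + c) = 4 · (1 + 0.533333) = 4 · 1.533333 = 6.133333.
(Note m_2 − m_1² simplifies to c · σ⁴ = 0.533333 · 4.)

Var(X) = m_2 − m_1² = 6.133333 − 4 = 2.133333.


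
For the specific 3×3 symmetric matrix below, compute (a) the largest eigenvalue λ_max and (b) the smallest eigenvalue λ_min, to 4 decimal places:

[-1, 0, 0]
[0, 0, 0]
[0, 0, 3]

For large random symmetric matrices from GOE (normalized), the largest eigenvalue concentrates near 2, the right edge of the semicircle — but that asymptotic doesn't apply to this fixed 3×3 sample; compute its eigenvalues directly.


Since M is real symmetric, all three eigenvalues are real; they are the roots of det(λI − M) = λ³ − (tr M) λ² + s λ − det M, where s is the sum of the principal 2×2 minors.
tr M = -1 + 0 + 3 = 2.
s = ((-1)·0 − 0²) + ((-1)·3 − 0²) + (0·3 − 0²) = 0 + (-3) + 0 = -3.
det M (expand along row 1) = (-1)·0 − 0·0 + 0·0 = 0.
Characteristic polynomial: λ³ − 2λ² − 3λ = 0.
Substitute λ = y + (tr M)/3 = y + 0.666667 to remove the quadratic term: y³ + p·y + q = 0 with p = s − (tr M)²/3 = -4.333333 and q = −2(tr M)³/27 + (tr M)·s/3 − det M = -2.592593.
Three real roots ⇒ use the trigonometric (Viète) form: r = 2√(−p/3) = 2.403701, φ = arccos(3q/(p·r)) = arccos(0.746712) = 0.727692 rad.
y_k = r·cos(φ/3 − 2πk/3) for k = 0, 1, 2 gives y = 2.333333, -0.666667, -1.666667.
λ_k = y_k + 0.666667 gives λ = 3.0000, 0.0000, -1.0000 (check: the sum is 2.0000 = tr M).

Hence λ_max = 3.0000 and λ_min = -1.0000.


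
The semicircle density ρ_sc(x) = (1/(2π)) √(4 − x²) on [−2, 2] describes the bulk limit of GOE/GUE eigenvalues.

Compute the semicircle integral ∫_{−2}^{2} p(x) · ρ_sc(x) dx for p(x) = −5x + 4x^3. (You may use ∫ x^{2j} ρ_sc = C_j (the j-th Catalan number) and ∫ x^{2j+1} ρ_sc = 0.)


Write p(x) = Σ a_i x^i, split into monomials and integrate each against ρ_sc separately.
Using ∫ x^{2j} ρ_sc = C_j = (1/(j+1)) C(2j, j) (Catalan numbers) and ∫ x^{2j+1} ρ_sc = 0 (odd monomials vanish by symmetry):
  i = 1 (odd): ∫ x^1 ρ_sc = 0 (vanishes)
  i = 3 (odd): ∫ x^3 ρ_sc = 0 (vanishes)

Summing the contributions: ∫_{−2}^{2} p(x) ρ_sc(x) dx = 0.


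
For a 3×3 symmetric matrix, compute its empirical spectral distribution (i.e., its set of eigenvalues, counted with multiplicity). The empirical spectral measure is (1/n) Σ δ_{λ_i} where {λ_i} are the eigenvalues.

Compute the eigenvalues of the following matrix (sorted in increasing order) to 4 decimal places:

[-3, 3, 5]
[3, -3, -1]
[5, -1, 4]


Since M is real symmetric, all three eigenvalues are real; they are the roots of det(λI − M) = λ³ − (tr M) λ² + s λ − det M, where s is the sum of the principal 2×2 minors.
tr M = -3 + (-3) + 4 = -2.
s = ((-3)·(-3) − 3²) + ((-3)·4 − 5²) + ((-3)·4 − (-1)²) = 0 + (-37) + (-13) = -50.
det M (expand along row 1) = (-3)·(-13) − 3·17 + 5·12 = 48.
Characteristic polynomial: λ³ + 2λ² − 50λ − 48 = 0.
Substitute λ = y + (tr M)/3 = y − 0.666667 to remove the quadratic term: y³ + p·y + q = 0 with p = s − (tr M)²/3 = -51.333333 and q = −2(tr M)³/27 + (tr M)·s/3 − det M = -14.074074.
Three real roots ⇒ use the trigonometric (Viète) form: r = 2√(−p/3) = 8.273116, φ = arccos(3q/(p·r)) = arccos(0.099420) = 1.471212 rad.
y_k = r·cos(φ/3 − 2πk/3) for k = 0, 1, 2 gives y = 7.298068, -0.274574, -7.023495.
λ_k = y_k − 0.666667 gives λ = 6.6314, -0.9412, -7.6902 (check: the sum is -2.0000 = tr M).

Eigenvalues sorted in increasing order: [-7.6902, -0.9412, 6.6314].


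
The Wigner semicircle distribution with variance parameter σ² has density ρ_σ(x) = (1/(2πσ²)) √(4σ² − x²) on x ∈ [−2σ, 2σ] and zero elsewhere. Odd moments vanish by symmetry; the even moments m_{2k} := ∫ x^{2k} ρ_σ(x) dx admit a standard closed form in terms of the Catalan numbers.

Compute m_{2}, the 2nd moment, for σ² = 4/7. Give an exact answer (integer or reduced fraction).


By the scaled semicircle moment identity, m_{2k} = σ^{2k} · C_k with k = 1.
C_1 = (1/(k+1)) · C(2k, k) = (1/2) · C(2, 1) = (1/2) · 2 = 1.
σ^{2k} = (σ²)^k = (4/7)^1 = 4/7.

Therefore m_{2} = σ^{2} · C_1 = (4/7) · 1 = 4/7.


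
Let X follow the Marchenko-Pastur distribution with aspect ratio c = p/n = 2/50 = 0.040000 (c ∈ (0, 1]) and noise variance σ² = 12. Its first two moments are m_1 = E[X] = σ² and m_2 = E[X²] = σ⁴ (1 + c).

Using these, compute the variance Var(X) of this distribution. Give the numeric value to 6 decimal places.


m_1 = E[X] = σ² = 12, so m_1² = 144.
m_2 = E[X²] = σ⁴ (1 + c) = 144 · (1 + 0.040000) = 144 · 1.040000 = 149.760000.
(Note m_2 − m_1² simplifies to c · σ⁴ = 0.040000 · 144.)

Var(X) = m_2 − m_1² = 149.760000 − 144 = 5.760000.


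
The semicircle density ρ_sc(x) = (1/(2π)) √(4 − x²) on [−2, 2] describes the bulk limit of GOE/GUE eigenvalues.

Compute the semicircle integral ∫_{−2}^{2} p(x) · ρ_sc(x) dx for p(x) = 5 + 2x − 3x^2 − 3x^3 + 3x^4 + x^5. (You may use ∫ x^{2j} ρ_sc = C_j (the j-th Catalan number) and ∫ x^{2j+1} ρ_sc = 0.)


Write p(x) = Σ a_i x^i, split into monomials and integrate each against ρ_sc separately.
Using ∫ x^{2j} ρ_sc = C_j = (1/(j+1)) C(2j, j) (Catalan numbers) and ∫ x^{2j+1} ρ_sc = 0 (odd monomials vanish by symmetry):
  i = 0 (even): a_0 · C_{0} = 5 · 1 = 5
  i = 1 (odd): ∫ x^1 ρ_sc = 0 (vanishes)
  i = 2 (even): a_2 · C_{1} = -3 · 1 = -3
  i = 3 (odd): ∫ x^3 ρ_sc = 0 (vanishes)
  i = 4 (even): a_4 · C_{2} = 3 · 2 = 6
  i = 5 (odd): ∫ x^5 ρ_sc = 0 (vanishes)

Summing the contributions: ∫_{−2}^{2} p(x) ρ_sc(x) dx = 5 + (-3) + 6 = 8.


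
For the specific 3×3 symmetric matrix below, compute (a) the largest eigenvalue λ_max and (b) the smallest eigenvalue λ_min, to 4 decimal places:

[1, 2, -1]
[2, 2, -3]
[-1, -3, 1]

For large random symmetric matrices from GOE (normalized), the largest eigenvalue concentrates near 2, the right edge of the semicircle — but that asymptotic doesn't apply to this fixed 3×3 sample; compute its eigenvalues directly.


Since M is real symmetric, all three eigenvalues are real; they are the roots of det(λI − M) = λ³ − (tr M) λ² + s λ − det M, where s is the sum of the principal 2×2 minors.
tr M = 1 + 2 + 1 = 4.
s = (1·2 − 2²) + (1·1 − (-1)²) + (2·1 − (-3)²) = -2 + 0 + (-7) = -9.
det M (expand along row 1) = 1·(-7) − 2·(-1) + (-1)·(-4) = -1.
Characteristic polynomial: λ³ − 4λ² − 9λ + 1 = 0.
Substitute λ = y + (tr M)/3 = y + 1.333333 to remove the quadratic term: y³ + p·y + q = 0 with p = s − (tr M)²/3 = -14.333333 and q = −2(tr M)³/27 + (tr M)·s/3 − det M = -15.740741.
Three real roots ⇒ use the trigonometric (Viète) form: r = 2√(−p/3) = 4.371626, φ = arccos(3q/(p·r)) = arccos(0.753627) = 0.717234 rad.
y_k = r·cos(φ/3 − 2πk/3) for k = 0, 1, 2 gives y = 4.247282, -1.227104, -3.020178.
λ_k = y_k + 1.333333 gives λ = 5.5806, 0.1062, -1.6868 (check: the sum is 4.0000 = tr M).

Hence λ_max = 5.5806 and λ_min = -1.6868.


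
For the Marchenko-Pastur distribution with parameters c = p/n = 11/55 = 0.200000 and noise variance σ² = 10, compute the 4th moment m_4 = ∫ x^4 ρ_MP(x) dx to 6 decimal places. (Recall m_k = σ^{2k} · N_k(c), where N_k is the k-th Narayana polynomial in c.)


E[X⁴] = σ⁸ (1 + 6c + 6c² + c³) (fourth MP moment). With σ² = 10 (so σ⁸ = 10000) and c = 11/55 = 0.200000: E[X⁴] = 10000 · (1 + 6·0.200000 + 6·(0.200000)² + (0.200000)³) = 10000 · 2.448000.

So E[X^4] = 24480.000000.


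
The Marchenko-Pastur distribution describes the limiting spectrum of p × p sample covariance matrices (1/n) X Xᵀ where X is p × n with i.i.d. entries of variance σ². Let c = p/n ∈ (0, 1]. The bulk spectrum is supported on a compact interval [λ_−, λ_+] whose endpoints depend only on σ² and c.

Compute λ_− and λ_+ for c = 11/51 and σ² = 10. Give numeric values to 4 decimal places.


c = 11/51 = 0.215686; √c = 0.464420.
λ_− = σ² (1 − √c)² = 10 · (1 − 0.464420)² = 10 · (0.535580)² = 2.868455.
λ_+ = σ² (1 + √c)² = 10 · (1 + 0.464420)² = 10 · (1.464420)² = 21.445270.

Rounded to 4 decimal places: λ_− ≈ 2.8685, λ_+ ≈ 21.4453.


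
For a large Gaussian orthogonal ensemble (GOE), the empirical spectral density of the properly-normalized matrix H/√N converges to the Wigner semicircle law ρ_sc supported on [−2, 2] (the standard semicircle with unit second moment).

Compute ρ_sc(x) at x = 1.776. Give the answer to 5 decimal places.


ρ_sc(x) = (1/(2π)) √(4 − x²). With x = 1.776:
  4 − x² = 4 − (1.776)² = 4 − 3.154176 = 0.845824.
  √(4 − x²) = 0.919687.
  1/(2π) = 0.159155.
  ρ_sc(1.776) = 0.159155 · 0.919687 = 0.146373.

Rounded to 5 decimal places: ρ_sc(1.776) ≈ 0.14637.


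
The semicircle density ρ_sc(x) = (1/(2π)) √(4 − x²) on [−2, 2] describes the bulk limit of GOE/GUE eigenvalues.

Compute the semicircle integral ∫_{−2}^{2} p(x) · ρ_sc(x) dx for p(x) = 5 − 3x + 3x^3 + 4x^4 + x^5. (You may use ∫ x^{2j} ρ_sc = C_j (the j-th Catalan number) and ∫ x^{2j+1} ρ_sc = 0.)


Write p(x) = Σ a_i x^i, split into monomials and integrate each against ρ_sc separately.
Using ∫ x^{2j} ρ_sc = C_j = (1/(j+1)) C(2j, j) (Catalan numbers) and ∫ x^{2j+1} ρ_sc = 0 (odd monomials vanish by symmetry):
  i = 0 (even): a_0 · C_{0} = 5 · 1 = 5
  i = 1 (odd): ∫ x^1 ρ_sc = 0 (vanishes)
  i = 3 (odd): ∫ x^3 ρ_sc = 0 (vanishes)
  i = 4 (even): a_4 · C_{2} = 4 · 2 = 8
  i = 5 (odd): ∫ x^5 ρ_sc = 0 (vanishes)

Summing the contributions: ∫_{−2}^{2} p(x) ρ_sc(x) dx = 5 + 8 = 13.


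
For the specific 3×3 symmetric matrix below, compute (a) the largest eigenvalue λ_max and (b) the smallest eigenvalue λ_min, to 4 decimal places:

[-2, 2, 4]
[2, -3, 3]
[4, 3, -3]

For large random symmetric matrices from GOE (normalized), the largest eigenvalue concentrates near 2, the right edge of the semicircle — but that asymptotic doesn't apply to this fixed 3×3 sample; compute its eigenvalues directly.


Since M is real symmetric, all three eigenvalues are real; they are the roots of det(λI − M) = λ³ − (tr M) λ² + s λ − det M, where s is the sum of the principal 2×2 minors.
tr M = -2 + (-3) + (-3) = -8.
s = ((-2)·(-3) − 2²) + ((-2)·(-3) − 4²) + ((-3)·(-3) − 3²) = 2 + (-10) + 0 = -8.
det M (expand along row 1) = (-2)·0 − 2·(-18) + 4·18 = 108.
Characteristic polynomial: λ³ + 8λ² − 8λ − 108 = 0.
Substitute λ = y + (tr M)/3 = y − 2.666667 to remove the quadratic term: y³ + p·y + q = 0 with p = s − (tr M)²/3 = -29.333333 and q = −2(tr M)³/27 + (tr M)·s/3 − det M = -48.740741.
Three real roots ⇒ use the trigonometric (Viète) form: r = 2√(−p/3) = 6.253888, φ = arccos(3q/(p·r)) = arccos(0.797080) = 0.648352 rad.
y_k = r·cos(φ/3 − 2πk/3) for k = 0, 1, 2 gives y = 6.108406, -1.892796, -4.215610.
λ_k = y_k − 2.666667 gives λ = 3.4417, -4.5595, -6.8823 (check: the sum is -8.0000 = tr M).

Hence λ_max = 3.4417 and λ_min = -6.8823.


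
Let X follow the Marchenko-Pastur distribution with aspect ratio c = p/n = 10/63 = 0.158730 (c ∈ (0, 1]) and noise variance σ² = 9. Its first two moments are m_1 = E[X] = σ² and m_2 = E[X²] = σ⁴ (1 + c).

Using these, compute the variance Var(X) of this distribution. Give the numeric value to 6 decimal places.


m_1 = E[X] = σ² = 9, so m_1² = 81.
m_2 = E[X²] = σ⁴ (1 + c) = 81 · (1 + 0.158730) = 81 · 1.158730 = 93.857143.
(Note m_2 − m_1² simplifies to c · σ⁴ = 0.158730 · 81.)

Var(X) = m_2 − m_1² = 93.857143 − 81 = 12.857143.


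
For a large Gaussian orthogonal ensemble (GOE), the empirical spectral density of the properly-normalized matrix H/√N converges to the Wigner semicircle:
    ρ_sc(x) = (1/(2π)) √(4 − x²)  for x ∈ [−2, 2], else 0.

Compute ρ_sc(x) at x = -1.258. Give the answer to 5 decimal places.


ρ_sc(x) = (1/(2π)) √(4 − x²). With x = -1.258:
  4 − x² = 4 − (-1.258)² = 4 − 1.582564 = 2.417436.
  √(4 − x²) = 1.554811.
  1/(2π) = 0.159155.
  ρ_sc(-1.258) = 0.159155 · 1.554811 = 0.247456.

Rounded to 5 decimal places: ρ_sc(-1.258) ≈ 0.24746.


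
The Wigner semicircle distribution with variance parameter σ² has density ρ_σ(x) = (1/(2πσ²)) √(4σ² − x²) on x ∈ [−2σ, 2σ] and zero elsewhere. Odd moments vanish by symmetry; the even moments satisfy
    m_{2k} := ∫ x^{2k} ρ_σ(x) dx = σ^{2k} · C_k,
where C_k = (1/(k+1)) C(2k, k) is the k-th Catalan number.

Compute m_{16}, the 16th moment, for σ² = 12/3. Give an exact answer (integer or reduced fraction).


By the scaled semicircle moment identity, m_{2k} = σ^{2k} · C_k with k = 8.
C_8 = (1/(k+1)) · C(2k, k) = (1/9) · C(16, 8) = (1/9) · 12870 = 1430.
σ^{2k} = (σ²)^k = (12/3)^8 = 65536.

Therefore m_{16} = σ^{16} · C_8 = 65536 · 1430 = 93716480.


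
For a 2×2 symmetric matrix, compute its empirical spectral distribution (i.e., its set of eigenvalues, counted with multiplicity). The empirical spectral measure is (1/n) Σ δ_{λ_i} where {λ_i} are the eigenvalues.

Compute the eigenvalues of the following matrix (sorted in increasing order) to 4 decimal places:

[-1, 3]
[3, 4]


Since M is real symmetric, both eigenvalues are real; they are the roots of det(λI − M) = λ² − (tr M) λ + det M.
tr M = -1 + 4 = 3.
det M = (-1)·4 − 3² = -4 − 9 = -13.
Characteristic polynomial: λ² − 3λ − 13 = 0.
Discriminant Δ = (tr M)² − 4·det M = 9 − (-52) = 61; √Δ = 7.810250.
λ = (tr M ± √Δ)/2 = (3 ± 7.810250)/2, giving (tr M − √Δ)/2 = -2.4051 and (tr M + √Δ)/2 = 5.4051.

Eigenvalues sorted in increasing order: [-2.4051, 5.4051].
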